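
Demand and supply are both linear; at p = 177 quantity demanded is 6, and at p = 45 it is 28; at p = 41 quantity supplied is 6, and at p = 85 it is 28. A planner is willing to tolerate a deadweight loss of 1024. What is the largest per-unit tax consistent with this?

128

Demand slope = (45 − 177)/(28 − 6) = −6, so p = 213 − 6q.
Supply slope = (85 − 41)/(28 − 6) = 2, so p = 29 + 2q.
Competitive equilibrium: 213 − 6q = 29 + 2q → q* = 23, p* = 75.
A tax t gives Δq = t/8 and wedge t, so DWL = t²/16.
t²/16 = 1024 → t² = 16384 → t = 128.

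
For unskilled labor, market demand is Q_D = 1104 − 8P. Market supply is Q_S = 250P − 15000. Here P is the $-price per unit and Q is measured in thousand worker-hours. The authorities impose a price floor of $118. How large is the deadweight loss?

$12752.60 thousand

In inverse form: demand P = 138 − 0.125Q, supply P = 60 + 0.004Q.
Competitive equilibrium: 138 − 0.125Q = 60 + 0.004Q → Q* = 604.6512, P* = 62.4186.
At the floor P = 118, quantity demanded = (138 − 118)/0.125 = 160.
Sellers' marginal cost at Q' = 160: 60 + 0.004·160 = 60.64.
ΔQ = 604.6512 − 160 = 444.6512; wedge = 118 − 60.64 = 57.36.
DWL = ½ × 444.6512 × 57.36 = $12752.60 thousand.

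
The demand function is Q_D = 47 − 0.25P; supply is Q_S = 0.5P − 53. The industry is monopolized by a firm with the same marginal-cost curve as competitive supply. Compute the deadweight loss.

In inverse form: demand P = 188 − 4Q, supply P = 106 + 2Q.
Competitive equilibrium: 188 − 4Q = 106 + 2Q → Q* = 13.6667, P* = 133.3333.
Marginal revenue: MR = 188 − 8Q. Set MR = MC: 188 − 8Q = 106 + 2Q → Q_m = 8.2.
Price P_m = 188 − 4·8.2 = 155.2; MC(Q_m) = 106 + 2·8.2 = 122.4.
Competitive Q* = 13.6667, so ΔQ = 5.4667; wedge = 155.2 − 122.4 = 32.8.
Welfare loss = ½ × 5.4667 × 32.8 = 89.65.

89.65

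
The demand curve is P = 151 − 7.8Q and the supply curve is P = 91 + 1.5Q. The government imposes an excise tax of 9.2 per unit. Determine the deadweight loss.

4.55

Competitive equilibrium: 151 − 7.8Q = 91 + 1.5Q → Q* = 6.4516, P* = 100.6774.
With the tax, the buyer price exceeds the seller price by 9.2: (151 − 7.8Q) − (91 + 1.5Q) = 9.2 → Q' = 5.4624.
ΔQ = 6.4516 − 5.4624 = 0.9892; the wedge equals the tax, 9.2.
Welfare loss = ½ × 0.9892 × 9.2 = 4.55.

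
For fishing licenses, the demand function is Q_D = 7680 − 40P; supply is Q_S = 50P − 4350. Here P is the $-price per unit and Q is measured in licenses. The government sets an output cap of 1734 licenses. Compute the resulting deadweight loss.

$8082.01

In inverse form: demand P = 192 − 0.025Q, supply P = 87 + 0.02Q.
Competitive equilibrium: 192 − 0.025Q = 87 + 0.02Q → Q* = 2333.3333, P* = 133.6667.
At Q = 1734: demand price = 192 − 0.025·1734 = 148.65; supply price = 87 + 0.02·1734 = 121.68.
ΔQ = 2333.3333 − 1734 = 599.3333; wedge = 148.65 − 121.68 = 26.97.
Deadweight loss = ½ × 599.3333 × 26.97 = $8082.01.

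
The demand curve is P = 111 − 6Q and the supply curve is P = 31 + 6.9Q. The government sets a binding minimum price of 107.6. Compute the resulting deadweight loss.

Competitive equilibrium: 111 − 6Q = 31 + 6.9Q → Q* = 6.2016, P* = 73.7907.
At the floor P = 107.6, quantity demanded = (111 − 107.6)/6 = 0.5667.
Sellers' marginal cost at Q' = 0.5667: 31 + 6.9·0.5667 = 34.9102.
ΔQ = 6.2016 − 0.5667 = 5.6349; wedge = 107.6 − 34.9102 = 72.6898.
DWL = ½ × 5.6349 × 72.6898 = 204.80.

204.80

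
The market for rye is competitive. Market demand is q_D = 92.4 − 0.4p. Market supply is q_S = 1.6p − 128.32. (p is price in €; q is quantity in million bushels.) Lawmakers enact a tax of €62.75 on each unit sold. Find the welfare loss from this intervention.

€630.01 million

In inverse form: demand p = 231 − 2.5q, supply p = 80.2 + 0.625q.
Competitive equilibrium: 231 − 2.5q = 80.2 + 0.625q → q* = 48.256, p* = 110.36.
With the tax, the buyer price exceeds the seller price by 62.75: (231 − 2.5q) − (80.2 + 0.625q) = 62.75 → q' = 28.176.
Δq = 48.256 − 28.176 = 20.08; the wedge equals the tax, 62.75.
Welfare loss = ½ × 20.08 × 62.75 = €630.01 million.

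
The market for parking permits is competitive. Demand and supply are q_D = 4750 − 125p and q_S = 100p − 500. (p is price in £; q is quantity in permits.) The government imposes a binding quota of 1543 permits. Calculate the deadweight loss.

£758.641

In inverse form: demand p = 38 − 0.008q, supply p = 5 + 0.01q.
Competitive equilibrium: 38 − 0.008q = 5 + 0.01q → q* = 1833.3333, p* = 23.3333.
At q = 1543: demand price = 38 − 0.008·1543 = 25.656; supply price = 5 + 0.01·1543 = 20.43.
Δq = 1833.3333 − 1543 = 290.3333; wedge = 25.656 − 20.43 = 5.226.
Welfare loss = ½ × 290.3333 × 5.226 = £758.641.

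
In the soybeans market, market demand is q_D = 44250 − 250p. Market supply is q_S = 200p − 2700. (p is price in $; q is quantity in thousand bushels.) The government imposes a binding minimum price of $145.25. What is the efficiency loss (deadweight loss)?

In inverse form: demand p = 177 − 0.004q, supply p = 13.5 + 0.005q.
Competitive equilibrium: 177 − 0.004q = 13.5 + 0.005q → q* = 18166.6667, p* = 104.3333.
At the floor p = 145.25, quantity demanded = (177 − 145.25)/0.004 = 7937.5.
Sellers' marginal cost at q' = 7937.5: 13.5 + 0.005·7937.5 = 53.1875.
Δq = 18166.6667 − 7937.5 = 10229.1667; wedge = 145.25 − 53.1875 = 92.0625.
The triangle = ½ × 10229.1667 × 92.0625 = $470861.33 thousand.

$470861.33 thousand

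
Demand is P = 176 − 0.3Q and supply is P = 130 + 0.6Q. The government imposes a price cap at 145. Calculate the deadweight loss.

Competitive equilibrium: 176 − 0.3Q = 130 + 0.6Q → Q* = 51.1111, P* = 160.6667.
At the ceiling P = 145, quantity supplied = (145 − 130)/0.6 = 25.
Willingness to pay at Q' = 25: 176 − 0.3·25 = 168.5.
ΔQ = 51.1111 − 25 = 26.1111; wedge = 168.5 − 145 = 23.5.
The triangle = ½ × 26.1111 × 23.5 = 306.81.

306.81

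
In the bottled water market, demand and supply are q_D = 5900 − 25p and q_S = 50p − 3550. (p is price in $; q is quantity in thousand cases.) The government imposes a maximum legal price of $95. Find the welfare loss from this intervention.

In inverse form: demand p = 236 − 0.04q, supply p = 71 + 0.02q.
Competitive equilibrium: 236 − 0.04q = 71 + 0.02q → q* = 2750, p* = 126.
At the ceiling p = 95, quantity supplied = (95 − 71)/0.02 = 1200.
Willingness to pay at q' = 1200: 236 − 0.04·1200 = 188.
Δq = 2750 − 1200 = 1550; wedge = 188 − 95 = 93.
The triangle = ½ × 1550 × 93 = $72075 thousand.

$72075 thousand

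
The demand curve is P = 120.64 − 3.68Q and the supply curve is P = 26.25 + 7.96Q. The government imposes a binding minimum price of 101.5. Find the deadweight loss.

49.22

Competitive equilibrium: 120.64 − 3.68Q = 26.25 + 7.96Q → Q* = 8.1091, P* = 90.7985.
At the floor P = 101.5, quantity demanded = (120.64 − 101.5)/3.68 = 5.2011.
Sellers' marginal cost at Q' = 5.2011: 26.25 + 7.96·5.2011 = 67.6508.
ΔQ = 8.1091 − 5.2011 = 2.908; wedge = 101.5 − 67.6508 = 33.8492.
Welfare loss = ½ × 2.908 × 33.8492 = 49.22.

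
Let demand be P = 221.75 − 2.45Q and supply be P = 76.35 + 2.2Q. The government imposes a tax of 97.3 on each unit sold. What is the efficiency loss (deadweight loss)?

Competitive equilibrium: 221.75 − 2.45Q = 76.35 + 2.2Q → Q* = 31.2688, P* = 145.1414.
With the tax, the buyer price exceeds the seller price by 97.3: (221.75 − 2.45Q) − (76.35 + 2.2Q) = 97.3 → Q' = 10.3441.
ΔQ = 31.2688 − 10.3441 = 20.9247; the wedge equals the tax, 97.3.
Welfare loss = ½ × 20.9247 × 97.3 = 1017.99.

1017.99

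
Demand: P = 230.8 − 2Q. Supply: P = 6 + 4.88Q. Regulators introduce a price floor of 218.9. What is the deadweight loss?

2456.83

Competitive equilibrium: 230.8 − 2Q = 6 + 4.88Q → Q* = 32.6744, P* = 165.4512.
At the floor P = 218.9, quantity demanded = (230.8 − 218.9)/2 = 5.95.
Sellers' marginal cost at Q' = 5.95: 6 + 4.88·5.95 = 35.036.
ΔQ = 32.6744 − 5.95 = 26.7244; wedge = 218.9 − 35.036 = 183.864.
Welfare loss = ½ × 26.7244 × 183.864 = 2456.83.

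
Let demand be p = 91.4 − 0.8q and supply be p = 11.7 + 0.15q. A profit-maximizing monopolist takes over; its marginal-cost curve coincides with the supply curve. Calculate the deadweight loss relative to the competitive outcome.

698.66

Competitive equilibrium: 91.4 − 0.8q = 11.7 + 0.15q → q* = 83.8947, p* = 24.2842.
Marginal revenue: MR = 91.4 − 1.6q. Set MR = MC: 91.4 − 1.6q = 11.7 + 0.15q → q_m = 45.5429.
Price p_m = 91.4 − 0.8·45.5429 = 54.9657; MC(q_m) = 11.7 + 0.15·45.5429 = 18.5314.
Competitive q* = 83.8947, so Δq = 38.3518; wedge = 54.9657 − 18.5314 = 36.4343.
Welfare loss = ½ × 38.3518 × 36.4343 = 698.66.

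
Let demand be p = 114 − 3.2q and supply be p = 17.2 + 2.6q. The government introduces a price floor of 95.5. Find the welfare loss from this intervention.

345.08

Competitive equilibrium: 114 − 3.2q = 17.2 + 2.6q → q* = 16.6897, p* = 60.5931.
At the floor p = 95.5, quantity demanded = (114 − 95.5)/3.2 = 5.7813.
Sellers' marginal cost at q' = 5.7813: 17.2 + 2.6·5.7813 = 32.2314.
Δq = 16.6897 − 5.7813 = 10.9084; wedge = 95.5 − 32.2314 = 63.2686.
Welfare loss = ½ × 10.9084 × 63.2686 = 345.08.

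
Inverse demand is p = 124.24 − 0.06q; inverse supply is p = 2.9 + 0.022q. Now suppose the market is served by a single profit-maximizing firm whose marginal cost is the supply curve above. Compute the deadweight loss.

Competitive equilibrium: 124.24 − 0.06q = 2.9 + 0.022q → q* = 1479.7561, p* = 35.4546.
Marginal revenue: MR = 124.24 − 0.12q. Set MR = MC: 124.24 − 0.12q = 2.9 + 0.022q → q_m = 854.507.
Price p_m = 124.24 − 0.06·854.507 = 72.9696; MC(q_m) = 2.9 + 0.022·854.507 = 21.6992.
Competitive q* = 1479.7561, so Δq = 625.2491; wedge = 72.9696 − 21.6992 = 51.2704.
Deadweight loss = ½ × 625.2491 × 51.2704 = 16028.39.

16028.39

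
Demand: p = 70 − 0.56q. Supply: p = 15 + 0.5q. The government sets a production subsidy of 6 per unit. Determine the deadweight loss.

Competitive equilibrium: 70 − 0.56q = 15 + 0.5q → q* = 51.8868, p* = 40.9434.
The subsidy lowers effective supply by 6: p = 9 + 0.5q.
New quantity: 70 − 0.56q = 9 + 0.5q → q' = 57.5472.
Overproduction Δq = 57.5472 − 51.8868 = 5.6604; wedge = subsidy = 6.
The triangle = ½ × 5.6604 × 6 = 16.98.

16.98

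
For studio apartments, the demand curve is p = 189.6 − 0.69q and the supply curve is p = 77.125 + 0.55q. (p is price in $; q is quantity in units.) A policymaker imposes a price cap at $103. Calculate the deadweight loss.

Competitive equilibrium: 189.6 − 0.69q = 77.125 + 0.55q → q* = 90.7056, p* = 127.0131.
At the ceiling p = 103, quantity supplied = (103 − 77.125)/0.55 = 47.0455.
Willingness to pay at q' = 47.0455: 189.6 − 0.69·47.0455 = 157.1386.
Δq = 90.7056 − 47.0455 = 43.6601; wedge = 157.1386 − 103 = 54.1386.
Deadweight loss = ½ × 43.6601 × 54.1386 = $1181.85.

$1181.85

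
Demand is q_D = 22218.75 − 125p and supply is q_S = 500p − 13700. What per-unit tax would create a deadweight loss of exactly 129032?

In inverse form: demand p = 177.75 − 0.008q, supply p = 27.4 + 0.002q.
Competitive equilibrium: 177.75 − 0.008q = 27.4 + 0.002q → q* = 15035, p* = 57.47.
A tax t gives Δq = t/0.01 and wedge t, so DWL = t²/0.02.
t²/0.02 = 129032 → t² = 2580.64 → t = 50.8.

50.8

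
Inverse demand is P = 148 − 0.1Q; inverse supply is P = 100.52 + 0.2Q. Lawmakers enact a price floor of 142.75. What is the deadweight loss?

Competitive equilibrium: 148 − 0.1Q = 100.52 + 0.2Q → Q* = 158.2667, P* = 132.1733.
At the floor P = 142.75, quantity demanded = (148 − 142.75)/0.1 = 52.5.
Sellers' marginal cost at Q' = 52.5: 100.52 + 0.2·52.5 = 111.02.
ΔQ = 158.2667 − 52.5 = 105.7667; wedge = 142.75 − 111.02 = 31.73.
Deadweight loss = ½ × 105.7667 × 31.73 = 1677.99.

1677.99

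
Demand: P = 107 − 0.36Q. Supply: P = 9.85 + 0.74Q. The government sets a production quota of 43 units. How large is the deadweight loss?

Competitive equilibrium: 107 − 0.36Q = 9.85 + 0.74Q → Q* = 88.3182, P* = 75.2055.
At Q = 43: demand price = 107 − 0.36·43 = 91.52; supply price = 9.85 + 0.74·43 = 41.67.
ΔQ = 88.3182 − 43 = 45.3182; wedge = 91.52 − 41.67 = 49.85.
The triangle = ½ × 45.3182 × 49.85 = 1129.56.

1129.56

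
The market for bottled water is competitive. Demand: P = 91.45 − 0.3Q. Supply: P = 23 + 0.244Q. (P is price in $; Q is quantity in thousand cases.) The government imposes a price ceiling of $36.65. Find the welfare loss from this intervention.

$1328.41 thousand

Competitive equilibrium: 91.45 − 0.3Q = 23 + 0.244Q → Q* = 125.8272, P* = 53.7018.
At the ceiling P = 36.65, quantity supplied = (36.65 − 23)/0.244 = 55.9426.
Willingness to pay at Q' = 55.9426: 91.45 − 0.3·55.9426 = 74.6672.
ΔQ = 125.8272 − 55.9426 = 69.8846; wedge = 74.6672 − 36.65 = 38.0172.
The triangle = ½ × 69.8846 × 38.0172 = $1328.41 thousand.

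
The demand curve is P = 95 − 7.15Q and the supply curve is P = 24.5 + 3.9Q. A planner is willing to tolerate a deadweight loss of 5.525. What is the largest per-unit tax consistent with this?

11.05

Competitive equilibrium: 95 − 7.15Q = 24.5 + 3.9Q → Q* = 6.3801, P* = 49.3824.
A tax t gives ΔQ = t/11.05 and wedge t, so DWL = t²/22.1.
t²/22.1 = 5.525 → t² = 122.1025 → t = 11.05.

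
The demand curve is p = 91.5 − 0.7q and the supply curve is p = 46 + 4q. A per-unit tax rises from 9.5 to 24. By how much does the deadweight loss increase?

51.68

Competitive equilibrium: 91.5 − 0.7q = 46 + 4q → q* = 9.6809, p* = 84.7234.
For a per-unit tax t: Δq = t/4.7, so DWL = ½·t·(t/4.7) = t²/9.4.
At t = 9.5: DWL = 9.601. At t = 24: DWL = 61.277.
Increase = 61.277 − 9.601 = 51.68.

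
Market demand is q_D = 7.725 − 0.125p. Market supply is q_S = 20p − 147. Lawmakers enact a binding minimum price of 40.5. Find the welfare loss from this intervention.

67.71

In inverse form: demand p = 61.8 − 8q, supply p = 7.35 + 0.05q.
Competitive equilibrium: 61.8 − 8q = 7.35 + 0.05q → q* = 6.764, p* = 7.6882.
At the floor p = 40.5, quantity demanded = (61.8 − 40.5)/8 = 2.6625.
Sellers' marginal cost at q' = 2.6625: 7.35 + 0.05·2.6625 = 7.4831.
Δq = 6.764 − 2.6625 = 4.1015; wedge = 40.5 − 7.4831 = 33.0169.
DWL = ½ × 4.1015 × 33.0169 = 67.71.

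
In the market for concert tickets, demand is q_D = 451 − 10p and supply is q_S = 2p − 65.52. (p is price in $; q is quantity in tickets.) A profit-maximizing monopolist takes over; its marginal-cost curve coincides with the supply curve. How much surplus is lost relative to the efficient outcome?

$2.59

In inverse form: demand p = 45.1 − 0.1q, supply p = 32.76 + 0.5q.
Competitive equilibrium: 45.1 − 0.1q = 32.76 + 0.5q → q* = 20.5667, p* = 43.0433.
Marginal revenue: MR = 45.1 − 0.2q. Set MR = MC: 45.1 − 0.2q = 32.76 + 0.5q → q_m = 17.6286.
Price p_m = 45.1 − 0.1·17.6286 = 43.3371; MC(q_m) = 32.76 + 0.5·17.6286 = 41.5743.
Competitive q* = 20.5667, so Δq = 2.9381; wedge = 43.3371 − 41.5743 = 1.7628.
Welfare loss = ½ × 2.9381 × 1.7628 = $2.59.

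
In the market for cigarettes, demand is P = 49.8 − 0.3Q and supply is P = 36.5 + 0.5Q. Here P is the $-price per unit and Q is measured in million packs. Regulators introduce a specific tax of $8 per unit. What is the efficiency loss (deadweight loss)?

$40 million

Competitive equilibrium: 49.8 − 0.3Q = 36.5 + 0.5Q → Q* = 16.625, P* = 44.8125.
With the tax, the buyer price exceeds the seller price by 8: (49.8 − 0.3Q) − (36.5 + 0.5Q) = 8 → Q' = 6.625.
ΔQ = 16.625 − 6.625 = 10; the wedge equals the tax, 8.
Deadweight loss = ½ × 10 × 8 = $40 million.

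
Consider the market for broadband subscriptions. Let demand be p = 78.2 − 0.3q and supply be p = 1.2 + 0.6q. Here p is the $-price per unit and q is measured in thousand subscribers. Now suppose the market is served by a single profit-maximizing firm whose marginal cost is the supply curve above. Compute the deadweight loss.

Competitive equilibrium: 78.2 − 0.3q = 1.2 + 0.6q → q* = 85.5556, p* = 52.5333.
Marginal revenue: MR = 78.2 − 0.6q. Set MR = MC: 78.2 − 0.6q = 1.2 + 0.6q → q_m = 64.1667.
Price p_m = 78.2 − 0.3·64.1667 = 58.95; MC(q_m) = 1.2 + 0.6·64.1667 = 39.7.
Competitive q* = 85.5556, so Δq = 21.3889; wedge = 58.95 − 39.7 = 19.25.
Welfare loss = ½ × 21.3889 × 19.25 = $205.87 thousand.

$205.87 thousand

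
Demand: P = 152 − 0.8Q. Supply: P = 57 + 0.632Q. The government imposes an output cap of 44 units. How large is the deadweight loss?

Competitive equilibrium: 152 − 0.8Q = 57 + 0.632Q → Q* = 66.3408, P* = 98.9274.
At Q = 44: demand price = 152 − 0.8·44 = 116.8; supply price = 57 + 0.632·44 = 84.808.
ΔQ = 66.3408 − 44 = 22.3408; wedge = 116.8 − 84.808 = 31.992.
DWL = ½ × 22.3408 × 31.992 = 357.36.

357.36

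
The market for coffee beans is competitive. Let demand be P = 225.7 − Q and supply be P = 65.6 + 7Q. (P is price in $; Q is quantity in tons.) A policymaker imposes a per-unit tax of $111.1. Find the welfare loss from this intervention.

Competitive equilibrium: 225.7 − Q = 65.6 + 7Q → Q* = 20.0125, P* = 205.6875.
With the tax, the buyer price exceeds the seller price by 111.1: (225.7 − Q) − (65.6 + 7Q) = 111.1 → Q' = 6.125.
ΔQ = 20.0125 − 6.125 = 13.8875; the wedge equals the tax, 111.1.
DWL = ½ × 13.8875 × 111.1 = $771.45.

$771.45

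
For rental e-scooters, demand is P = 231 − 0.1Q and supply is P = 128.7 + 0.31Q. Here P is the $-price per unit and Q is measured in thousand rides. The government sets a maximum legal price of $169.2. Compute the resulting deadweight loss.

$2896.52 thousand

Competitive equilibrium: 231 − 0.1Q = 128.7 + 0.31Q → Q* = 249.5122, P* = 206.0488.
At the ceiling P = 169.2, quantity supplied = (169.2 − 128.7)/0.31 = 130.6452.
Willingness to pay at Q' = 130.6452: 231 − 0.1·130.6452 = 217.9355.
ΔQ = 249.5122 − 130.6452 = 118.867; wedge = 217.9355 − 169.2 = 48.7355.
Welfare loss = ½ × 118.867 × 48.7355 = $2896.52 thousand.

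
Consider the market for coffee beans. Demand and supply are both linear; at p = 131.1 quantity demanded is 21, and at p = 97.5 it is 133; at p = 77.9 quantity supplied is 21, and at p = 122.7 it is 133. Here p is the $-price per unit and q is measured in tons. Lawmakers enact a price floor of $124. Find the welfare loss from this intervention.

Demand slope = (97.5 − 131.1)/(133 − 21) = −0.3, so p = 137.4 − 0.3q.
Supply slope = (122.7 − 77.9)/(133 − 21) = 0.4, so p = 69.5 + 0.4q.
Competitive equilibrium: 137.4 − 0.3q = 69.5 + 0.4q → q* = 97, p* = 108.3.
At the floor p = 124, quantity demanded = (137.4 − 124)/0.3 = 44.6667.
Sellers' marginal cost at q' = 44.6667: 69.5 + 0.4·44.6667 = 87.3667.
Δq = 97 − 44.6667 = 52.3333; wedge = 124 − 87.3667 = 36.6333.
Deadweight loss = ½ × 52.3333 × 36.6333 = $958.57.

$958.57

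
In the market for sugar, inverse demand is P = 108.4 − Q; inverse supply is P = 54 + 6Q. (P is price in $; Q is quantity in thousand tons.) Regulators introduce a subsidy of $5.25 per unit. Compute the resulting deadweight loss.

Competitive equilibrium: 108.4 − Q = 54 + 6Q → Q* = 7.7714, P* = 100.6286.
The subsidy lowers effective supply by 5.25: P = 48.75 + 6Q.
New quantity: 108.4 − Q = 48.75 + 6Q → Q' = 8.5214.
Overproduction ΔQ = 8.5214 − 7.7714 = 0.75; wedge = subsidy = 5.25.
Deadweight loss = ½ × 0.75 × 5.25 = $1.97 thousand.

$1.97 thousand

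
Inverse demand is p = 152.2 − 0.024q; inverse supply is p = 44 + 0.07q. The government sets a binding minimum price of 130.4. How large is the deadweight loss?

2769.15

Competitive equilibrium: 152.2 − 0.024q = 44 + 0.07q → q* = 1151.0638, p* = 124.5745.
At the floor p = 130.4, quantity demanded = (152.2 − 130.4)/0.024 = 908.3333.
Sellers' marginal cost at q' = 908.3333: 44 + 0.07·908.3333 = 107.5833.
Δq = 1151.0638 − 908.3333 = 242.7305; wedge = 130.4 − 107.5833 = 22.8167.
The triangle = ½ × 242.7305 × 22.8167 = 2769.15.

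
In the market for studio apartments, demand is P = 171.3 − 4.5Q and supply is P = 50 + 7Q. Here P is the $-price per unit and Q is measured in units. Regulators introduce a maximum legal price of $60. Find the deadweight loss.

Competitive equilibrium: 171.3 − 4.5Q = 50 + 7Q → Q* = 10.5478, P* = 123.8348.
At the ceiling P = 60, quantity supplied = (60 − 50)/7 = 1.4286.
Willingness to pay at Q' = 1.4286: 171.3 − 4.5·1.4286 = 164.8713.
ΔQ = 10.5478 − 1.4286 = 9.1192; wedge = 164.8713 − 60 = 104.8713.
The triangle = ½ × 9.1192 × 104.8713 = $478.17.

$478.17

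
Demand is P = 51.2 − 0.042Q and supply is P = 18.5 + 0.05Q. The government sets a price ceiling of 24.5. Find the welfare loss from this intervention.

Competitive equilibrium: 51.2 − 0.042Q = 18.5 + 0.05Q → Q* = 355.4348, P* = 36.2717.
At the ceiling P = 24.5, quantity supplied = (24.5 − 18.5)/0.05 = 120.
Willingness to pay at Q' = 120: 51.2 − 0.042·120 = 46.16.
ΔQ = 355.4348 − 120 = 235.4348; wedge = 46.16 − 24.5 = 21.66.
The triangle = ½ × 235.4348 × 21.66 = 2549.76.

2549.76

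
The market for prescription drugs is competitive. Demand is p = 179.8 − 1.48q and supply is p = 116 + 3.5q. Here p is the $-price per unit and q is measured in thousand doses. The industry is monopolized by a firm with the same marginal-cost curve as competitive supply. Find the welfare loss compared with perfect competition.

Competitive equilibrium: 179.8 − 1.48q = 116 + 3.5q → q* = 12.8112, p* = 160.8394.
Marginal revenue: MR = 179.8 − 2.96q. Set MR = MC: 179.8 − 2.96q = 116 + 3.5q → q_m = 9.8762.
Price p_m = 179.8 − 1.48·9.8762 = 165.1832; MC(q_m) = 116 + 3.5·9.8762 = 150.5667.
Competitive q* = 12.8112, so Δq = 2.935; wedge = 165.1832 − 150.5667 = 14.6165.
DWL = ½ × 2.935 × 14.6165 = $21.45 thousand.

$21.45 thousand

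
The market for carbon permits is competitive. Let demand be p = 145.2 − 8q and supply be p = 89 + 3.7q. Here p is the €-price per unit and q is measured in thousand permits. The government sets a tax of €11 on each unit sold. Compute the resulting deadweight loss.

Competitive equilibrium: 145.2 − 8q = 89 + 3.7q → q* = 4.8034, p* = 106.7726.
With the tax, the buyer price exceeds the seller price by 11: (145.2 − 8q) − (89 + 3.7q) = 11 → q' = 3.8632.
Δq = 4.8034 − 3.8632 = 0.9402; the wedge equals the tax, 11.
The triangle = ½ × 0.9402 × 11 = €5.17 thousand.

€5.17 thousand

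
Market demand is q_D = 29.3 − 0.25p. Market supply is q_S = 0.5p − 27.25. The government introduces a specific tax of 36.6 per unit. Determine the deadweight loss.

In inverse form: demand p = 117.2 − 4q, supply p = 54.5 + 2q.
Competitive equilibrium: 117.2 − 4q = 54.5 + 2q → q* = 10.45, p* = 75.4.
With the tax, the buyer price exceeds the seller price by 36.6: (117.2 − 4q) − (54.5 + 2q) = 36.6 → q' = 4.35.
Δq = 10.45 − 4.35 = 6.1; the wedge equals the tax, 36.6.
DWL = ½ × 6.1 × 36.6 = 111.63.

111.63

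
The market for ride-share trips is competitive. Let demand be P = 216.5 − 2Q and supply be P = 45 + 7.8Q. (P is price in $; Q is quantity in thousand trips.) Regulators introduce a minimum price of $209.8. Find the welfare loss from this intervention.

Competitive equilibrium: 216.5 − 2Q = 45 + 7.8Q → Q* = 17.5, P* = 181.5.
At the floor P = 209.8, quantity demanded = (216.5 − 209.8)/2 = 3.35.
Sellers' marginal cost at Q' = 3.35: 45 + 7.8·3.35 = 71.13.
ΔQ = 17.5 − 3.35 = 14.15; wedge = 209.8 − 71.13 = 138.67.
Deadweight loss = ½ × 14.15 × 138.67 = $981.09 thousand.

$981.09 thousand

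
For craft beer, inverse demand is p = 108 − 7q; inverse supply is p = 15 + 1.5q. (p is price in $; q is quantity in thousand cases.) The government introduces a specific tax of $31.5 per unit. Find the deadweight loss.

$58.37 thousand

Competitive equilibrium: 108 − 7q = 15 + 1.5q → q* = 10.9412, p* = 31.4118.
With the tax, the buyer price exceeds the seller price by 31.5: (108 − 7q) − (15 + 1.5q) = 31.5 → q' = 7.2353.
Δq = 10.9412 − 7.2353 = 3.7059; the wedge equals the tax, 31.5.
The triangle = ½ × 3.7059 × 31.5 = $58.37 thousand.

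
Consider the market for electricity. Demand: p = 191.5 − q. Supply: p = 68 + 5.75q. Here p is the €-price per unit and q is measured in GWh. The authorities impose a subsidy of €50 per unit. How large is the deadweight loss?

€185.19

Competitive equilibrium: 191.5 − q = 68 + 5.75q → q* = 18.2963, p* = 173.2037.
The subsidy lowers effective supply by 50: p = 18 + 5.75q.
New quantity: 191.5 − q = 18 + 5.75q → q' = 25.7037.
Overproduction Δq = 25.7037 − 18.2963 = 7.4074; wedge = subsidy = 50.
Deadweight loss = ½ × 7.4074 × 50 = €185.19.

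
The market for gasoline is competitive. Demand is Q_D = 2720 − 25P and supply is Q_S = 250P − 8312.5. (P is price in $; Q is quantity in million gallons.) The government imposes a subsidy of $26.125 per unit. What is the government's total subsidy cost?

$60369.53 million

In inverse form: demand P = 108.8 − 0.04Q, supply P = 33.25 + 0.004Q.
Competitive equilibrium: 108.8 − 0.04Q = 33.25 + 0.004Q → Q* = 1717.0455, P* = 40.1182.
The subsidy lowers effective supply by 26.125: P = 7.125 + 0.004Q.
New quantity: 108.8 − 0.04Q = 7.125 + 0.004Q → Q' = 2310.7955.
Total subsidy cost = 26.125 × 2310.7955 = $60369.53 million.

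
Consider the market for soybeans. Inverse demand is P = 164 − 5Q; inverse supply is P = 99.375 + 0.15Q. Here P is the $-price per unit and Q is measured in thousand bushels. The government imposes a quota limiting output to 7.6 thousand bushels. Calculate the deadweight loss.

Competitive equilibrium: 164 − 5Q = 99.375 + 0.15Q → Q* = 12.5485, P* = 101.2573.
At Q = 7.6: demand price = 164 − 5·7.6 = 126; supply price = 99.375 + 0.15·7.6 = 100.515.
ΔQ = 12.5485 − 7.6 = 4.9485; wedge = 126 − 100.515 = 25.485.
Deadweight loss = ½ × 4.9485 × 25.485 = $63.06 thousand.

$63.06 thousand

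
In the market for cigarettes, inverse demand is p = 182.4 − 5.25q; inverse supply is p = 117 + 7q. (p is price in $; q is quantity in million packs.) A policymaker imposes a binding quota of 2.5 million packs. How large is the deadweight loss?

$49.36 million

Competitive equilibrium: 182.4 − 5.25q = 117 + 7q → q* = 5.3388, p* = 154.3714.
At q = 2.5: demand price = 182.4 − 5.25·2.5 = 169.275; supply price = 117 + 7·2.5 = 134.5.
Δq = 5.3388 − 2.5 = 2.8388; wedge = 169.275 − 134.5 = 34.775.
Welfare loss = ½ × 2.8388 × 34.775 = $49.36 million.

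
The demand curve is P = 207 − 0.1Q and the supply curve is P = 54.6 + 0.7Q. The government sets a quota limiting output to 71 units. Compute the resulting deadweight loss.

5712.10

Competitive equilibrium: 207 − 0.1Q = 54.6 + 0.7Q → Q* = 190.5, P* = 187.95.
At Q = 71: demand price = 207 − 0.1·71 = 199.9; supply price = 54.6 + 0.7·71 = 104.3.
ΔQ = 190.5 − 71 = 119.5; wedge = 199.9 − 104.3 = 95.6.
Deadweight loss = ½ × 119.5 × 95.6 = 5712.10.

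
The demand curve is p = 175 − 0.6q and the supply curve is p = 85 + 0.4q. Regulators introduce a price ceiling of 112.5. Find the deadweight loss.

Competitive equilibrium: 175 − 0.6q = 85 + 0.4q → q* = 90, p* = 121.
At the ceiling p = 112.5, quantity supplied = (112.5 − 85)/0.4 = 68.75.
Willingness to pay at q' = 68.75: 175 − 0.6·68.75 = 133.75.
Δq = 90 − 68.75 = 21.25; wedge = 133.75 − 112.5 = 21.25.
Welfare loss = ½ × 21.25 × 21.25 = 225.78.

225.78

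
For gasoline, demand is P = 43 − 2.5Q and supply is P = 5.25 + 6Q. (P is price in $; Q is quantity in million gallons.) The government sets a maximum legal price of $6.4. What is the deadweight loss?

$76.75 million

Competitive equilibrium: 43 − 2.5Q = 5.25 + 6Q → Q* = 4.4412, P* = 31.8971.
At the ceiling P = 6.4, quantity supplied = (6.4 − 5.25)/6 = 0.1917.
Willingness to pay at Q' = 0.1917: 43 − 2.5·0.1917 = 42.5208.
ΔQ = 4.4412 − 0.1917 = 4.2495; wedge = 42.5208 − 6.4 = 36.1208.
Welfare loss = ½ × 4.2495 × 36.1208 = $76.75 million.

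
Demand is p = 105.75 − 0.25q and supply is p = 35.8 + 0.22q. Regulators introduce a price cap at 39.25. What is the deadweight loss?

4166.17

Competitive equilibrium: 105.75 − 0.25q = 35.8 + 0.22q → q* = 148.8298, p* = 68.5426.
At the ceiling p = 39.25, quantity supplied = (39.25 − 35.8)/0.22 = 15.6818.
Willingness to pay at q' = 15.6818: 105.75 − 0.25·15.6818 = 101.8296.
Δq = 148.8298 − 15.6818 = 133.148; wedge = 101.8296 − 39.25 = 62.5796.
The triangle = ½ × 133.148 × 62.5796 = 4166.17.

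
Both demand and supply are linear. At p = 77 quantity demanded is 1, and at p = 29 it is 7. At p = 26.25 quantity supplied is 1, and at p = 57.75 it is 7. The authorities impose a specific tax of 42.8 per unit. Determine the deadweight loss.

Demand slope = (29 − 77)/(7 − 1) = −8, so p = 85 − 8q.
Supply slope = (57.75 − 26.25)/(7 − 1) = 5.25, so p = 21 + 5.25q.
Competitive equilibrium: 85 − 8q = 21 + 5.25q → q* = 4.8302, p* = 46.3585.
With the tax, the buyer price exceeds the seller price by 42.8: (85 − 8q) − (21 + 5.25q) = 42.8 → q' = 1.6.
Δq = 4.8302 − 1.6 = 3.2302; the wedge equals the tax, 42.8.
DWL = ½ × 3.2302 × 42.8 = 69.13.

69.13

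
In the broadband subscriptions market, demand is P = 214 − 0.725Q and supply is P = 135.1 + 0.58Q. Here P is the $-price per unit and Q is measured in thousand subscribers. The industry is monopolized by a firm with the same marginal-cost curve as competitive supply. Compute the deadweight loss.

$304.23 thousand

Competitive equilibrium: 214 − 0.725Q = 135.1 + 0.58Q → Q* = 60.4598, P* = 170.1667.
Marginal revenue: MR = 214 − 1.45Q. Set MR = MC: 214 − 1.45Q = 135.1 + 0.58Q → Q_m = 38.867.
Price P_m = 214 − 0.725·38.867 = 185.8214; MC(Q_m) = 135.1 + 0.58·38.867 = 157.6429.
Competitive Q* = 60.4598, so ΔQ = 21.5928; wedge = 185.8214 − 157.6429 = 28.1785.
Deadweight loss = ½ × 21.5928 × 28.1785 = $304.23 thousand.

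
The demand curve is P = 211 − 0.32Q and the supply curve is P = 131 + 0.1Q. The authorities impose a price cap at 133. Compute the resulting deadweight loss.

6103.05

Competitive equilibrium: 211 − 0.32Q = 131 + 0.1Q → Q* = 190.4762, P* = 150.0476.
At the ceiling P = 133, quantity supplied = (133 − 131)/0.1 = 20.
Willingness to pay at Q' = 20: 211 − 0.32·20 = 204.6.
ΔQ = 190.4762 − 20 = 170.4762; wedge = 204.6 − 133 = 71.6.
DWL = ½ × 170.4762 × 71.6 = 6103.05.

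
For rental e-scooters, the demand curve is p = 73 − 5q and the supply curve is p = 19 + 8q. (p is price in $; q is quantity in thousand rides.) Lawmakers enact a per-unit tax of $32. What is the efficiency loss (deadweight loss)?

$39.38 thousand

Competitive equilibrium: 73 − 5q = 19 + 8q → q* = 4.1538, p* = 52.2308.
With the tax, the buyer price exceeds the seller price by 32: (73 − 5q) − (19 + 8q) = 32 → q' = 1.6923.
Δq = 4.1538 − 1.6923 = 2.4615; the wedge equals the tax, 32.
DWL = ½ × 2.4615 × 32 = $39.38 thousand.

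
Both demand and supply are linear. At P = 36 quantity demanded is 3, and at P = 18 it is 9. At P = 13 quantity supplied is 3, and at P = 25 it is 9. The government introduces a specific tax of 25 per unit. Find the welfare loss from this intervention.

Demand slope = (18 − 36)/(9 − 3) = −3, so P = 45 − 3Q.
Supply slope = (25 − 13)/(9 − 3) = 2, so P = 7 + 2Q.
Competitive equilibrium: 45 − 3Q = 7 + 2Q → Q* = 7.6, P* = 22.2.
With the tax, the buyer price exceeds the seller price by 25: (45 − 3Q) − (7 + 2Q) = 25 → Q' = 2.6.
ΔQ = 7.6 − 2.6 = 5; the wedge equals the tax, 25.
Deadweight loss = ½ × 5 × 25 = 62.50.

62.50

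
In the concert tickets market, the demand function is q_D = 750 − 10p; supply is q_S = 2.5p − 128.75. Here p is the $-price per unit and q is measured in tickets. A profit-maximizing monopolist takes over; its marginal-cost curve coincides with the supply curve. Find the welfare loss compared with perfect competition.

$15.34

In inverse form: demand p = 75 − 0.1q, supply p = 51.5 + 0.4q.
Competitive equilibrium: 75 − 0.1q = 51.5 + 0.4q → q* = 47, p* = 70.3.
Marginal revenue: MR = 75 − 0.2q. Set MR = MC: 75 − 0.2q = 51.5 + 0.4q → q_m = 39.1667.
Price p_m = 75 − 0.1·39.1667 = 71.0833; MC(q_m) = 51.5 + 0.4·39.1667 = 67.1667.
Competitive q* = 47, so Δq = 7.8333; wedge = 71.0833 − 67.1667 = 3.9166.
The triangle = ½ × 7.8333 × 3.9166 = $15.34.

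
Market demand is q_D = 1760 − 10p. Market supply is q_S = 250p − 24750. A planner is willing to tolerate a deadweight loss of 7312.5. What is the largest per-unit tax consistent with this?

In inverse form: demand p = 176 − 0.1q, supply p = 99 + 0.004q.
Competitive equilibrium: 176 − 0.1q = 99 + 0.004q → q* = 740.3846, p* = 101.9615.
A tax t gives Δq = t/0.104 and wedge t, so DWL = t²/0.208.
t²/0.208 = 7312.5 → t² = 1521 → t = 39.

39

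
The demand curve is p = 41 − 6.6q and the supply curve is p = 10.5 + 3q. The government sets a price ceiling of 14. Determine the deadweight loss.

19.40

Competitive equilibrium: 41 − 6.6q = 10.5 + 3q → q* = 3.1771, p* = 20.0313.
At the ceiling p = 14, quantity supplied = (14 − 10.5)/3 = 1.1667.
Willingness to pay at q' = 1.1667: 41 − 6.6·1.1667 = 33.2998.
Δq = 3.1771 − 1.1667 = 2.0104; wedge = 33.2998 − 14 = 19.2998.
The triangle = ½ × 2.0104 × 19.2998 = 19.40.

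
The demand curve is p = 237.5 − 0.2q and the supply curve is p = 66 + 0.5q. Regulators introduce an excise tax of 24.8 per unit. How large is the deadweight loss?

439.31

Competitive equilibrium: 237.5 − 0.2q = 66 + 0.5q → q* = 245, p* = 188.5.
With the tax, the buyer price exceeds the seller price by 24.8: (237.5 − 0.2q) − (66 + 0.5q) = 24.8 → q' = 209.5714.
Δq = 245 − 209.5714 = 35.4286; the wedge equals the tax, 24.8.
Welfare loss = ½ × 35.4286 × 24.8 = 439.31.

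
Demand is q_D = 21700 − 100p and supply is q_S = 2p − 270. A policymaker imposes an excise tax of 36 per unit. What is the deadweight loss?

1270.59

In inverse form: demand p = 217 − 0.01q, supply p = 135 + 0.5q.
Competitive equilibrium: 217 − 0.01q = 135 + 0.5q → q* = 160.7843, p* = 215.3922.
With the tax, the buyer price exceeds the seller price by 36: (217 − 0.01q) − (135 + 0.5q) = 36 → q' = 90.1961.
Δq = 160.7843 − 90.1961 = 70.5882; the wedge equals the tax, 36.
Deadweight loss = ½ × 70.5882 × 36 = 1270.59.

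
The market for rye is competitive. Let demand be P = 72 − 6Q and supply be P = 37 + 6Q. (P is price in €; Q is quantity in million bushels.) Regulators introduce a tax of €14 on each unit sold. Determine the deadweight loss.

Competitive equilibrium: 72 − 6Q = 37 + 6Q → Q* = 2.9167, P* = 54.5.
With the tax, the buyer price exceeds the seller price by 14: (72 − 6Q) − (37 + 6Q) = 14 → Q' = 1.75.
ΔQ = 2.9167 − 1.75 = 1.1667; the wedge equals the tax, 14.
The triangle = ½ × 1.1667 × 14 = €8.17 million.

€8.17 million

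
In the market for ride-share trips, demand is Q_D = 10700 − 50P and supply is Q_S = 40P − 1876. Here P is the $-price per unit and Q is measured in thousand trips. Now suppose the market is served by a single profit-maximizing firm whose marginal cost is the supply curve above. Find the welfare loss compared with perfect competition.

$29372.69 thousand

In inverse form: demand P = 214 − 0.02Q, supply P = 46.9 + 0.025Q.
Competitive equilibrium: 214 − 0.02Q = 46.9 + 0.025Q → Q* = 3713.33333, P* = 139.73333.
Marginal revenue: MR = 214 − 0.04Q. Set MR = MC: 214 − 0.04Q = 46.9 + 0.025Q → Q_m = 2570.76923.
Price P_m = 214 − 0.02·2570.76923 = 162.58462; MC(Q_m) = 46.9 + 0.025·2570.76923 = 111.16923.
Competitive Q* = 3713.33333, so ΔQ = 1142.5641; wedge = 162.58462 − 111.16923 = 51.41539.
Deadweight loss = ½ × 1142.5641 × 51.41539 = $29372.69 thousand.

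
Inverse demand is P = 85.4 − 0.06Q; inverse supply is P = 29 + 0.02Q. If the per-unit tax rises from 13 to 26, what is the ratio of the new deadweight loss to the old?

4

Competitive equilibrium: 85.4 − 0.06Q = 29 + 0.02Q → Q* = 705, P* = 43.1.
For a per-unit tax t: ΔQ = t/0.08, so DWL = ½·t·(t/0.08) = t²/0.16.
At t = 13: DWL = 1056.25. At t = 26: DWL = 4225.
Ratio = (26/13)² = 4.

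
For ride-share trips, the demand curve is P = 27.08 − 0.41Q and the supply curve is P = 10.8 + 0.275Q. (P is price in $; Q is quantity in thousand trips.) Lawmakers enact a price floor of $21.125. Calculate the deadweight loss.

$29.25 thousand

Competitive equilibrium: 27.08 − 0.41Q = 10.8 + 0.275Q → Q* = 23.7664, P* = 17.3358.
At the floor P = 21.125, quantity demanded = (27.08 − 21.125)/0.41 = 14.5244.
Sellers' marginal cost at Q' = 14.5244: 10.8 + 0.275·14.5244 = 14.7942.
ΔQ = 23.7664 − 14.5244 = 9.242; wedge = 21.125 − 14.7942 = 6.3308.
The triangle = ½ × 9.242 × 6.3308 = $29.25 thousand.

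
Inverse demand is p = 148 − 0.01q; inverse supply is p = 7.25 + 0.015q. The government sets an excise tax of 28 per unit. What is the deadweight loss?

15680

Competitive equilibrium: 148 − 0.01q = 7.25 + 0.015q → q* = 5630, p* = 91.7.
With the tax, the buyer price exceeds the seller price by 28: (148 − 0.01q) − (7.25 + 0.015q) = 28 → q' = 4510.
Δq = 5630 − 4510 = 1120; the wedge equals the tax, 28.
DWL = ½ × 1120 × 28 = 15680.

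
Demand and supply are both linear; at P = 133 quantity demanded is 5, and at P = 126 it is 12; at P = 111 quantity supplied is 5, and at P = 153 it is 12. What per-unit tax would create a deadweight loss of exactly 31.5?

Demand slope = (126 − 133)/(12 − 5) = −1, so P = 138 − Q.
Supply slope = (153 − 111)/(12 − 5) = 6, so P = 81 + 6Q.
Competitive equilibrium: 138 − Q = 81 + 6Q → Q* = 8.1429, P* = 129.8571.
A tax t gives ΔQ = t/7 and wedge t, so DWL = t²/14.
t²/14 = 31.5 → t² = 441 → t = 21.

21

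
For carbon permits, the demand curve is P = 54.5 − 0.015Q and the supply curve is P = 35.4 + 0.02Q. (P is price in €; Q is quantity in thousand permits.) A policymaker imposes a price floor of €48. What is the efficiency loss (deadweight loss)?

€221.02 thousand

Competitive equilibrium: 54.5 − 0.015Q = 35.4 + 0.02Q → Q* = 545.71429, P* = 46.31429.
At the floor P = 48, quantity demanded = (54.5 − 48)/0.015 = 433.33333.
Sellers' marginal cost at Q' = 433.33333: 35.4 + 0.02·433.33333 = 44.06667.
ΔQ = 545.71429 − 433.33333 = 112.38096; wedge = 48 − 44.06667 = 3.93333.
The triangle = ½ × 112.38096 × 3.93333 = €221.02 thousand.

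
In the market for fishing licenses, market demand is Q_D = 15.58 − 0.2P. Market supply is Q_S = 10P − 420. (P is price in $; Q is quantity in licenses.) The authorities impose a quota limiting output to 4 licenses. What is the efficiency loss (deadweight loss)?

$23.55

In inverse form: demand P = 77.9 − 5Q, supply P = 42 + 0.1Q.
Competitive equilibrium: 77.9 − 5Q = 42 + 0.1Q → Q* = 7.0392, P* = 42.7039.
At Q = 4: demand price = 77.9 − 5·4 = 57.9; supply price = 42 + 0.1·4 = 42.4.
ΔQ = 7.0392 − 4 = 3.0392; wedge = 57.9 − 42.4 = 15.5.
DWL = ½ × 3.0392 × 15.5 = $23.55.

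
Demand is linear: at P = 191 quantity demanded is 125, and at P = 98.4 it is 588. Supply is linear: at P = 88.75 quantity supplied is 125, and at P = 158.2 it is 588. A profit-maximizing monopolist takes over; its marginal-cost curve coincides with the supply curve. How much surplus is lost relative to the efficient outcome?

4026.64

Demand slope = (98.4 − 191)/(588 − 125) = −0.2, so P = 216 − 0.2Q.
Supply slope = (158.2 − 88.75)/(588 − 125) = 0.15, so P = 70 + 0.15Q.
Competitive equilibrium: 216 − 0.2Q = 70 + 0.15Q → Q* = 417.1429, P* = 132.5714.
Marginal revenue: MR = 216 − 0.4Q. Set MR = MC: 216 − 0.4Q = 70 + 0.15Q → Q_m = 265.4545.
Price P_m = 216 − 0.2·265.4545 = 162.9091; MC(Q_m) = 70 + 0.15·265.4545 = 109.8182.
Competitive Q* = 417.1429, so ΔQ = 151.6884; wedge = 162.9091 − 109.8182 = 53.0909.
The triangle = ½ × 151.6884 × 53.0909 = 4026.64.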